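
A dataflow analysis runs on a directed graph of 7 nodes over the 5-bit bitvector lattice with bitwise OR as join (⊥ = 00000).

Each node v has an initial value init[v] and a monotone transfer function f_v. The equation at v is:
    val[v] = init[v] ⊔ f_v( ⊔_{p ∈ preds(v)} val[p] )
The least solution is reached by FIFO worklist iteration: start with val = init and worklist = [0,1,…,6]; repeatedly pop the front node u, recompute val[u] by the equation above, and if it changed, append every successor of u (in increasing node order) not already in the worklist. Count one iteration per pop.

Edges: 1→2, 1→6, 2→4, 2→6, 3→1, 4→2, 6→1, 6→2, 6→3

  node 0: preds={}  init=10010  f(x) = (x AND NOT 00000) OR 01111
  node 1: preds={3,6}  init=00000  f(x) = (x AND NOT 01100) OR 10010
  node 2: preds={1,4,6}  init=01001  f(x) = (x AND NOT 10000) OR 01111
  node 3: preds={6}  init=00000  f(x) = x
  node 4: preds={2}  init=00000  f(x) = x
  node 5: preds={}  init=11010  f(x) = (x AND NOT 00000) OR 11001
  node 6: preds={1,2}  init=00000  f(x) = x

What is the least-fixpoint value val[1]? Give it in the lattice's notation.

10011

Worklist (13 pops):
  #1 pop 0: in=00000 → 11111 (was 10010); enqueue []
  #2 pop 1: in=00000 → 10010 (was 00000); enqueue []
  #3 pop 2: in=10010 → 01111 (was 01001); enqueue []
  #4 pop 3: in=00000 → 00000 (no change)
  #5 pop 4: in=01111 → 01111 (was 00000); enqueue [2]
  #6 pop 5: in=00000 → 11011 (was 11010); enqueue []
  #7 pop 6: in=11111 → 11111 (was 00000); enqueue [1,3]
  #8 pop 2: in=11111 → 01111 (no change)
  #9 pop 1: in=11111 → 10011 (was 10010); enqueue [2,6]
  #10 pop 3: in=11111 → 11111 (was 00000); enqueue [1]
  #11 pop 2: in=11111 → 01111 (no change)
  #12 pop 6: in=11111 → 11111 (no change)
  #13 pop 1: in=11111 → 10011 (no change)

Fixpoint:
  val[0] = 11111
  val[1] = 10011
  val[2] = 01111
  val[3] = 11111
  val[4] = 01111
  val[5] = 11011
  val[6] = 11111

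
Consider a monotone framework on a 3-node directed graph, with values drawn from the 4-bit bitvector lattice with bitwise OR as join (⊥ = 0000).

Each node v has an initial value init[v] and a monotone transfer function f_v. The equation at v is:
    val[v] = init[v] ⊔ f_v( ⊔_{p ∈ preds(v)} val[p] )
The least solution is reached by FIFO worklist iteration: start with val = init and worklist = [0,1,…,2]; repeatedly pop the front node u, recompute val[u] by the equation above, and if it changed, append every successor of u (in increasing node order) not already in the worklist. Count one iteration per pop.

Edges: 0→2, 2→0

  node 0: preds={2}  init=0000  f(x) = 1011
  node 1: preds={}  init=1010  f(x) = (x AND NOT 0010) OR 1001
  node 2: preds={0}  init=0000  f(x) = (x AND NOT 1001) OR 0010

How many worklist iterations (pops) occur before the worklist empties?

4

Iteration log — 4 steps:
  step 1. node 0  ⊔preds=0000  new=1011  old=0000  +wl: 
  step 2. node 1  ⊔preds=0000  new=1011  old=1010  +wl: 
  step 3. node 2  ⊔preds=1011  new=0010  old=0000  +wl: 0
  step 4. node 0  ⊔preds=0010  new=1011  stable

Least fixpoint reached:
  node 0: 1011
  node 1: 1011
  node 2: 0010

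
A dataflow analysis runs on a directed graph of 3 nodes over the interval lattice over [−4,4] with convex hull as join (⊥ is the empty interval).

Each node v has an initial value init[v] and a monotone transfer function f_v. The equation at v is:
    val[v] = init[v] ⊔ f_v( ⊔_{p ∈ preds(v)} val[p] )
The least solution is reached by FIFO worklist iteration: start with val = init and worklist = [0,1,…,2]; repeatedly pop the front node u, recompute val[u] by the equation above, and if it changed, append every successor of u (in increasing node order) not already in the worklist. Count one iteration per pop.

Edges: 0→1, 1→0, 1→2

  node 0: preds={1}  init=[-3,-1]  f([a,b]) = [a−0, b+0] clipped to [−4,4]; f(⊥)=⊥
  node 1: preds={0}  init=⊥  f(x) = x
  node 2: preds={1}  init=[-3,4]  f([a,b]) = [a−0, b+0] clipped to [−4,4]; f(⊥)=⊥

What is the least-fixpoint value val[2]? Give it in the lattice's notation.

Iteration log — 4 steps:
  step 1. node 0  ⊔preds=⊥  new=[-3,-1]  stable
  step 2. node 1  ⊔preds=[-3,-1]  new=[-3,-1]  old=⊥  +wl: 0
  step 3. node 2  ⊔preds=[-3,-1]  new=[-3,4]  stable
  step 4. node 0  ⊔preds=[-3,-1]  new=[-3,-1]  stable

Least fixpoint reached:
  node 0: [-3,-1]
  node 1: [-3,-1]
  node 2: [-3,4]

[-3,4]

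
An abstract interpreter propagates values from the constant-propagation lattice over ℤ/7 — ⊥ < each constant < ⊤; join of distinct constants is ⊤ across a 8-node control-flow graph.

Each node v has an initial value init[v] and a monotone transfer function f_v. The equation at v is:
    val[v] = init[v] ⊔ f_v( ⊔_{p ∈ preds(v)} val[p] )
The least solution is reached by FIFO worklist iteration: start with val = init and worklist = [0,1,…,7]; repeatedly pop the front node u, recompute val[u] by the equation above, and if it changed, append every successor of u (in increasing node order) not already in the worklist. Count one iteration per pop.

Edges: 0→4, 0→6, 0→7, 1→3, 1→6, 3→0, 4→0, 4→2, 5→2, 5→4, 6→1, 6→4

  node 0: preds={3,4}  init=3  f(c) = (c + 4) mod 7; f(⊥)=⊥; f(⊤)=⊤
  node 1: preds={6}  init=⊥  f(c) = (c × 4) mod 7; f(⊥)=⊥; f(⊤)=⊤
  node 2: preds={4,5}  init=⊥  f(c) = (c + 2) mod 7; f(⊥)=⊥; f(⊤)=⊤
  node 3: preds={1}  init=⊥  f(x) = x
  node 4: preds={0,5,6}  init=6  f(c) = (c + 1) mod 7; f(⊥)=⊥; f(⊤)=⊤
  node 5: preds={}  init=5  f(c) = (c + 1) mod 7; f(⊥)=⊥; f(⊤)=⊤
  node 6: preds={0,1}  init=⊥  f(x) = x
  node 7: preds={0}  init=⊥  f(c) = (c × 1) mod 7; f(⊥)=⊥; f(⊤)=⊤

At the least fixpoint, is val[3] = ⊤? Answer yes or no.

Trace (21 dequeues):
  [1] u=0 | in 6 | out 3 | ==
  [2] u=1 | in ⊥ | out ⊥ | ==
  [3] u=2 | in ⊤ | out ⊤ | prev ⊥ | push {}
  [4] u=3 | in ⊥ | out ⊥ | ==
  [5] u=4 | in ⊤ | out ⊤ | prev 6 | push {0,2}
  [6] u=5 | in ⊥ | out 5 | ==
  [7] u=6 | in 3 | out 3 | prev ⊥ | push {1,4}
  [8] u=7 | in 3 | out 3 | prev ⊥ | push {}
  [9] u=0 | in ⊤ | out ⊤ | prev 3 | push {6,7}
  [10] u=2 | in ⊤ | out ⊤ | ==
  [11] u=1 | in 3 | out 5 | prev ⊥ | push {3}
  [12] u=4 | in ⊤ | out ⊤ | ==
  [13] u=6 | in ⊤ | out ⊤ | prev 3 | push {1,4}
  [14] u=7 | in ⊤ | out ⊤ | prev 3 | push {}
  [15] u=3 | in 5 | out 5 | prev ⊥ | push {0}
  [16] u=1 | in ⊤ | out ⊤ | prev 5 | push {3,6}
  [17] u=4 | in ⊤ | out ⊤ | ==
  [18] u=0 | in ⊤ | out ⊤ | ==
  [19] u=3 | in ⊤ | out ⊤ | prev 5 | push {0}
  [20] u=6 | in ⊤ | out ⊤ | ==
  [21] u=0 | in ⊤ | out ⊤ | ==

Converged values:
  [0] ⊤
  [1] ⊤
  [2] ⊤
  [3] ⊤
  [4] ⊤
  [5] 5
  [6] ⊤
  [7] ⊤

yes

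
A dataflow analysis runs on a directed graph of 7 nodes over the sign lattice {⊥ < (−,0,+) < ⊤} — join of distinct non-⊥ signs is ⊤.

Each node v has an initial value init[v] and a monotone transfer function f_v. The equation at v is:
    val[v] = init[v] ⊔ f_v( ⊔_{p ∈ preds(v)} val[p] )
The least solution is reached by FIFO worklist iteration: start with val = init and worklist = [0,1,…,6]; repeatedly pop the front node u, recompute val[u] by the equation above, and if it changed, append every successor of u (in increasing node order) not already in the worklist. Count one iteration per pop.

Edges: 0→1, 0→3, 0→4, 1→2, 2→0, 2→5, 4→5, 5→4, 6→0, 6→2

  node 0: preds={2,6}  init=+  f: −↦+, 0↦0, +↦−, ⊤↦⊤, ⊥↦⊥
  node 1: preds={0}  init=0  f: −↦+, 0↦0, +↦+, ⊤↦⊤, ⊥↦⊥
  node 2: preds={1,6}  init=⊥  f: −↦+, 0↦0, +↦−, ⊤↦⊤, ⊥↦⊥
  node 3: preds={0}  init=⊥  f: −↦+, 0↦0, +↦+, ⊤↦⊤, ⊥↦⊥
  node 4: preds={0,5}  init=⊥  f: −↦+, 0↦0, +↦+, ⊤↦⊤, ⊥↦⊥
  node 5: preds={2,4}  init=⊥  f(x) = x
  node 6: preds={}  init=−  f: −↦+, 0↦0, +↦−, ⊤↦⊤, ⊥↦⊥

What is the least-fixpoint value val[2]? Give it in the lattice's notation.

⊤

Iteration log — 12 steps:
  step 1. node 0  ⊔preds=−  new=+  stable
  step 2. node 1  ⊔preds=+  new=⊤  old=0  +wl: 
  step 3. node 2  ⊔preds=⊤  new=⊤  old=⊥  +wl: 0
  step 4. node 3  ⊔preds=+  new=+  old=⊥  +wl: 
  step 5. node 4  ⊔preds=+  new=+  old=⊥  +wl: 
  step 6. node 5  ⊔preds=⊤  new=⊤  old=⊥  +wl: 4
  step 7. node 6  ⊔preds=⊥  new=−  stable
  step 8. node 0  ⊔preds=⊤  new=⊤  old=+  +wl: 1,3
  step 9. node 4  ⊔preds=⊤  new=⊤  old=+  +wl: 5
  step 10. node 1  ⊔preds=⊤  new=⊤  stable
  step 11. node 3  ⊔preds=⊤  new=⊤  old=+  +wl: 
  step 12. node 5  ⊔preds=⊤  new=⊤  stable

Least fixpoint reached:
  node 0: ⊤
  node 1: ⊤
  node 2: ⊤
  node 3: ⊤
  node 4: ⊤
  node 5: ⊤
  node 6: −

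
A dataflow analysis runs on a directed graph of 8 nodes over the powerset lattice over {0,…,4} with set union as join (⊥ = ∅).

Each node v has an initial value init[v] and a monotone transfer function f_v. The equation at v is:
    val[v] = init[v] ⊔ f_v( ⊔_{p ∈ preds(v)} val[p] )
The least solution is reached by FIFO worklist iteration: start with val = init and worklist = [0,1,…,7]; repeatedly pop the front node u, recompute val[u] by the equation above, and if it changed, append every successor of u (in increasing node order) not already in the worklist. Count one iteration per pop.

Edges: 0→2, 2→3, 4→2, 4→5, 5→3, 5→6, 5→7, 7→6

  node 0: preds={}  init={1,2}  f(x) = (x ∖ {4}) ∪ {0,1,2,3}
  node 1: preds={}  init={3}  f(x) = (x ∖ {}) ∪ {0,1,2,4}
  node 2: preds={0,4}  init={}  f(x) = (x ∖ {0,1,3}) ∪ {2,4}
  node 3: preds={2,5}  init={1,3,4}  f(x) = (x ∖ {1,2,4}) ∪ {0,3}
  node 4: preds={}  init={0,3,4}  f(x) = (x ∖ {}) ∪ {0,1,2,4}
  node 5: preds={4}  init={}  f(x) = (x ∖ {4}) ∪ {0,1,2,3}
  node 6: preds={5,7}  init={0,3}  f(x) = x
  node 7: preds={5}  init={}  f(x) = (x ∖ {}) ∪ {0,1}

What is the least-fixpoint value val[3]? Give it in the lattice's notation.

{0,1,3,4}

Worklist (11 pops):
  #1 pop 0: in={} → {0,1,2,3} (was {1,2}); enqueue []
  #2 pop 1: in={} → {0,1,2,3,4} (was {3}); enqueue []
  #3 pop 2: in={0,1,2,3,4} → {2,4} (was {}); enqueue []
  #4 pop 3: in={2,4} → {0,1,3,4} (was {1,3,4}); enqueue []
  #5 pop 4: in={} → {0,1,2,3,4} (was {0,3,4}); enqueue [2]
  #6 pop 5: in={0,1,2,3,4} → {0,1,2,3} (was {}); enqueue [3]
  #7 pop 6: in={0,1,2,3} → {0,1,2,3} (was {0,3}); enqueue []
  #8 pop 7: in={0,1,2,3} → {0,1,2,3} (was {}); enqueue [6]
  #9 pop 2: in={0,1,2,3,4} → {2,4} (no change)
  #10 pop 3: in={0,1,2,3,4} → {0,1,3,4} (no change)
  #11 pop 6: in={0,1,2,3} → {0,1,2,3} (no change)

Fixpoint:
  val[0] = {0,1,2,3}
  val[1] = {0,1,2,3,4}
  val[2] = {2,4}
  val[3] = {0,1,3,4}
  val[4] = {0,1,2,3,4}
  val[5] = {0,1,2,3}
  val[6] = {0,1,2,3}
  val[7] = {0,1,2,3}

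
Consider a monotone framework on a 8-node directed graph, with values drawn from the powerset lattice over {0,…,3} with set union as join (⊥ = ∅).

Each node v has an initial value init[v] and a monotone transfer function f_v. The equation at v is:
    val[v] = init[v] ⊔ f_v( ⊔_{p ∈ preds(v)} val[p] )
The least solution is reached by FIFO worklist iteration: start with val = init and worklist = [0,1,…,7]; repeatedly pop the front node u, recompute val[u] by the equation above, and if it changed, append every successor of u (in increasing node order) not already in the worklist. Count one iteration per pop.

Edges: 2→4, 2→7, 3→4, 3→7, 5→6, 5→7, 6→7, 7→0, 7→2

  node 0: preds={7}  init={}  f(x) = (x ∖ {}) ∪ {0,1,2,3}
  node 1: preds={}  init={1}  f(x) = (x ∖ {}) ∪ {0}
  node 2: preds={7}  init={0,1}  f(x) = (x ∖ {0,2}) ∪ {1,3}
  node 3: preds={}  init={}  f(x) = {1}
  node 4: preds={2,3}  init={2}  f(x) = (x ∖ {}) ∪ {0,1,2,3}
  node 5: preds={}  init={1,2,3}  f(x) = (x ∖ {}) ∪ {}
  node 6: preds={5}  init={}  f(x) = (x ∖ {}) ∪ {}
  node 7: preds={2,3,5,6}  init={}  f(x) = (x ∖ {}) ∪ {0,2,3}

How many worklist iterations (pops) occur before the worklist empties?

Worklist (10 pops):
  #1 pop 0: in={} → {0,1,2,3} (was {}); enqueue []
  #2 pop 1: in={} → {0,1} (was {1}); enqueue []
  #3 pop 2: in={} → {0,1,3} (was {0,1}); enqueue []
  #4 pop 3: in={} → {1} (was {}); enqueue []
  #5 pop 4: in={0,1,3} → {0,1,2,3} (was {2}); enqueue []
  #6 pop 5: in={} → {1,2,3} (no change)
  #7 pop 6: in={1,2,3} → {1,2,3} (was {}); enqueue []
  #8 pop 7: in={0,1,2,3} → {0,1,2,3} (was {}); enqueue [0,2]
  #9 pop 0: in={0,1,2,3} → {0,1,2,3} (no change)
  #10 pop 2: in={0,1,2,3} → {0,1,3} (no change)

Fixpoint:
  val[0] = {0,1,2,3}
  val[1] = {0,1}
  val[2] = {0,1,3}
  val[3] = {1}
  val[4] = {0,1,2,3}
  val[5] = {1,2,3}
  val[6] = {1,2,3}
  val[7] = {0,1,2,3}

10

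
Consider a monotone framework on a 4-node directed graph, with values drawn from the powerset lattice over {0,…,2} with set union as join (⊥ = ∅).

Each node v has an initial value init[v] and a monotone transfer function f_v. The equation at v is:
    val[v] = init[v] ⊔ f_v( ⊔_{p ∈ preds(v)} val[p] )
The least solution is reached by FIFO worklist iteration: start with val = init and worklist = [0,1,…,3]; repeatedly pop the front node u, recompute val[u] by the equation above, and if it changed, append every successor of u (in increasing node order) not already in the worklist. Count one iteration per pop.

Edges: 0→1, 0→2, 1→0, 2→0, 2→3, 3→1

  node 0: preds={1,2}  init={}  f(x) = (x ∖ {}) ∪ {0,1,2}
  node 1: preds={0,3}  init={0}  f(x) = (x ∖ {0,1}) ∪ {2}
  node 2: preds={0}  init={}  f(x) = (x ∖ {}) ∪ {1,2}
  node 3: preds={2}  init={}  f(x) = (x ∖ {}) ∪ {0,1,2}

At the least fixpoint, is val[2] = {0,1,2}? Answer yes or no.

yes

Worklist (6 pops):
  #1 pop 0: in={0} → {0,1,2} (was {}); enqueue []
  #2 pop 1: in={0,1,2} → {0,2} (was {0}); enqueue [0]
  #3 pop 2: in={0,1,2} → {0,1,2} (was {}); enqueue []
  #4 pop 3: in={0,1,2} → {0,1,2} (was {}); enqueue [1]
  #5 pop 0: in={0,1,2} → {0,1,2} (no change)
  #6 pop 1: in={0,1,2} → {0,2} (no change)

Fixpoint:
  val[0] = {0,1,2}
  val[1] = {0,2}
  val[2] = {0,1,2}
  val[3] = {0,1,2}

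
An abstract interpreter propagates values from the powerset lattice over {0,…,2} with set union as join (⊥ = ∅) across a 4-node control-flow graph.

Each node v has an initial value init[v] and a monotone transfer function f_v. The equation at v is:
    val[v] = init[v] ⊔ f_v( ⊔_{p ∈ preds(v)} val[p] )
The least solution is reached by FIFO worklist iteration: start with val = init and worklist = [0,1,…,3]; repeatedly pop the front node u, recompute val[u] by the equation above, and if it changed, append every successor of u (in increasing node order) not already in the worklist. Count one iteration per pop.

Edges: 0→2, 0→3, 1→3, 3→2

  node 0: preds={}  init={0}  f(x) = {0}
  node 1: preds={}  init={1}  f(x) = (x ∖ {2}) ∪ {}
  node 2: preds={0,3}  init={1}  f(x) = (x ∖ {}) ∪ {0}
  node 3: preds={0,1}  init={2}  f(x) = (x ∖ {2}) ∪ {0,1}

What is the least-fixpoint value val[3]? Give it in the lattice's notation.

{0,1,2}

Iteration log — 5 steps:
  step 1. node 0  ⊔preds={}  new={0}  stable
  step 2. node 1  ⊔preds={}  new={1}  stable
  step 3. node 2  ⊔preds={0,2}  new={0,1,2}  old={1}  +wl: 
  step 4. node 3  ⊔preds={0,1}  new={0,1,2}  old={2}  +wl: 2
  step 5. node 2  ⊔preds={0,1,2}  new={0,1,2}  stable

Least fixpoint reached:
  node 0: {0}
  node 1: {1}
  node 2: {0,1,2}
  node 3: {0,1,2}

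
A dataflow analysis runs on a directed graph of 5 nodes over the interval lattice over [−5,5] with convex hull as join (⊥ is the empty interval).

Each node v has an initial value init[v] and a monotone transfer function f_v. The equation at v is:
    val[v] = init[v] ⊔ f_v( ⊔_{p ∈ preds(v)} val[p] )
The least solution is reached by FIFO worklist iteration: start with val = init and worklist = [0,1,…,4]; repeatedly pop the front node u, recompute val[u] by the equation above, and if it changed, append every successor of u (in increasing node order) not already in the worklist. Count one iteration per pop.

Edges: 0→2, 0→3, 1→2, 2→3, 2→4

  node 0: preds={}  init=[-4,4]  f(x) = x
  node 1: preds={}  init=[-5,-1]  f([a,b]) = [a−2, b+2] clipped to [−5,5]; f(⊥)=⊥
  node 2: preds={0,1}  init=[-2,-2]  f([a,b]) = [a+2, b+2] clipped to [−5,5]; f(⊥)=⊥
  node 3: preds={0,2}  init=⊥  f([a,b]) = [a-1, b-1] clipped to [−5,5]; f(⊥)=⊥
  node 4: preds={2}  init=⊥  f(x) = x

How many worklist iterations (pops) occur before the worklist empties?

Iteration log — 5 steps:
  step 1. node 0  ⊔preds=⊥  new=[-4,4]  stable
  step 2. node 1  ⊔preds=⊥  new=[-5,-1]  stable
  step 3. node 2  ⊔preds=[-5,4]  new=[-3,5]  old=[-2,-2]  +wl: 
  step 4. node 3  ⊔preds=[-4,5]  new=[-5,4]  old=⊥  +wl: 
  step 5. node 4  ⊔preds=[-3,5]  new=[-3,5]  old=⊥  +wl: 

Least fixpoint reached:
  node 0: [-4,4]
  node 1: [-5,-1]
  node 2: [-3,5]
  node 3: [-5,4]
  node 4: [-3,5]

5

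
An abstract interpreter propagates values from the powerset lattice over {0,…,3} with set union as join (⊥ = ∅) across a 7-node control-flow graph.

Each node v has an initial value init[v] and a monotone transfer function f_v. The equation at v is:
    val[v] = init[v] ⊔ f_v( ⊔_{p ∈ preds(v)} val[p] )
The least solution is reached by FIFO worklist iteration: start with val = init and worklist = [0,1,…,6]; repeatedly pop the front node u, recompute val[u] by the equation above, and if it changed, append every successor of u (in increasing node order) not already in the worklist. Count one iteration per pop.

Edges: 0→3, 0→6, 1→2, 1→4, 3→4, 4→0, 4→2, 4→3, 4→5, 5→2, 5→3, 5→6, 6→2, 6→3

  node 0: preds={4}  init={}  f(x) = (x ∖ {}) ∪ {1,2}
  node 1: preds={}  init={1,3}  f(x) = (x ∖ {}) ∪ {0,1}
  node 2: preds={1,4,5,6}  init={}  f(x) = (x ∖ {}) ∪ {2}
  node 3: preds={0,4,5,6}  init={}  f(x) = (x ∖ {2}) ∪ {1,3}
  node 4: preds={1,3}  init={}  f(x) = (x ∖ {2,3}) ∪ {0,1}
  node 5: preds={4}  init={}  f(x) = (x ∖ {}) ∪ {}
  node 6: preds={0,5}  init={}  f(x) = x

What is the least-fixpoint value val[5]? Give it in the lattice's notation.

{0,1}

Trace (12 dequeues):
  [1] u=0 | in {} | out {1,2} | prev {} | push {}
  [2] u=1 | in {} | out {0,1,3} | prev {1,3} | push {}
  [3] u=2 | in {0,1,3} | out {0,1,2,3} | prev {} | push {}
  [4] u=3 | in {1,2} | out {1,3} | prev {} | push {}
  [5] u=4 | in {0,1,3} | out {0,1} | prev {} | push {0,2,3}
  [6] u=5 | in {0,1} | out {0,1} | prev {} | push {}
  [7] u=6 | in {0,1,2} | out {0,1,2} | prev {} | push {}
  [8] u=0 | in {0,1} | out {0,1,2} | prev {1,2} | push {6}
  [9] u=2 | in {0,1,2,3} | out {0,1,2,3} | ==
  [10] u=3 | in {0,1,2} | out {0,1,3} | prev {1,3} | push {4}
  [11] u=6 | in {0,1,2} | out {0,1,2} | ==
  [12] u=4 | in {0,1,3} | out {0,1} | ==

Converged values:
  [0] {0,1,2}
  [1] {0,1,3}
  [2] {0,1,2,3}
  [3] {0,1,3}
  [4] {0,1}
  [5] {0,1}
  [6] {0,1,2}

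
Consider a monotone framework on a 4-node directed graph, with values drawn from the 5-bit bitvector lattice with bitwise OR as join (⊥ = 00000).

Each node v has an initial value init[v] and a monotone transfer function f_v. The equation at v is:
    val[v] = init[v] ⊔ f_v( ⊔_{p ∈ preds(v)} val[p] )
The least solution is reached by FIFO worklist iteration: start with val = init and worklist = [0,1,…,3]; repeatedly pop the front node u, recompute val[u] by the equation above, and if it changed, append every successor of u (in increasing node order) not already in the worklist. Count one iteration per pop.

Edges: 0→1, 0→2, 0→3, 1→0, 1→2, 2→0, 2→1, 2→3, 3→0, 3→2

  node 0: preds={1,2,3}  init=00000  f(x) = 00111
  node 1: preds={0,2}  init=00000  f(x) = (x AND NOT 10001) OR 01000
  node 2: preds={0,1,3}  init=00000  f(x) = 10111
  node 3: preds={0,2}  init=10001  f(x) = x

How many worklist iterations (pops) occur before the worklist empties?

7

Iteration log — 7 steps:
  step 1. node 0  ⊔preds=10001  new=00111  old=00000  +wl: 
  step 2. node 1  ⊔preds=00111  new=01110  old=00000  +wl: 0
  step 3. node 2  ⊔preds=11111  new=10111  old=00000  +wl: 1
  step 4. node 3  ⊔preds=10111  new=10111  old=10001  +wl: 2
  step 5. node 0  ⊔preds=11111  new=00111  stable
  step 6. node 1  ⊔preds=10111  new=01110  stable
  step 7. node 2  ⊔preds=11111  new=10111  stable

Least fixpoint reached:
  node 0: 00111
  node 1: 01110
  node 2: 10111
  node 3: 10111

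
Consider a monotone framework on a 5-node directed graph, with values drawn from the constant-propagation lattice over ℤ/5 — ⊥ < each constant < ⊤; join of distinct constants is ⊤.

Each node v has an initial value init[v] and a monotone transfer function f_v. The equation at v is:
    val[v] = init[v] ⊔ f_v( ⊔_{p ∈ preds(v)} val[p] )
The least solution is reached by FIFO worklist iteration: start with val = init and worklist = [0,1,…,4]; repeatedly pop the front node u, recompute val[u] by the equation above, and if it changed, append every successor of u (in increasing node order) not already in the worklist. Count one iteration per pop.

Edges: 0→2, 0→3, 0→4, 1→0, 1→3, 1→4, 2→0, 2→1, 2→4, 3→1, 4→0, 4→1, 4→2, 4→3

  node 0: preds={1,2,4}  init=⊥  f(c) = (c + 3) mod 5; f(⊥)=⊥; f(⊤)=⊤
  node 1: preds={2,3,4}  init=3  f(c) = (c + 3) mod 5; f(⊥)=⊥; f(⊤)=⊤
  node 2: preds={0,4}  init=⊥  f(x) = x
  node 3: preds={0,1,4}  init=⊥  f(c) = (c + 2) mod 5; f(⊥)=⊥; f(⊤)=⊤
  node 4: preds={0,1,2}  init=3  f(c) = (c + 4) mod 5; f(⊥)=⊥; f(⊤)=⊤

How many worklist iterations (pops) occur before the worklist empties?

10

Worklist (10 pops):
  #1 pop 0: in=3 → 1 (was ⊥); enqueue []
  #2 pop 1: in=3 → ⊤ (was 3); enqueue [0]
  #3 pop 2: in=⊤ → ⊤ (was ⊥); enqueue [1]
  #4 pop 3: in=⊤ → ⊤ (was ⊥); enqueue []
  #5 pop 4: in=⊤ → ⊤ (was 3); enqueue [2,3]
  #6 pop 0: in=⊤ → ⊤ (was 1); enqueue [4]
  #7 pop 1: in=⊤ → ⊤ (no change)
  #8 pop 2: in=⊤ → ⊤ (no change)
  #9 pop 3: in=⊤ → ⊤ (no change)
  #10 pop 4: in=⊤ → ⊤ (no change)

Fixpoint:
  val[0] = ⊤
  val[1] = ⊤
  val[2] = ⊤
  val[3] = ⊤
  val[4] = ⊤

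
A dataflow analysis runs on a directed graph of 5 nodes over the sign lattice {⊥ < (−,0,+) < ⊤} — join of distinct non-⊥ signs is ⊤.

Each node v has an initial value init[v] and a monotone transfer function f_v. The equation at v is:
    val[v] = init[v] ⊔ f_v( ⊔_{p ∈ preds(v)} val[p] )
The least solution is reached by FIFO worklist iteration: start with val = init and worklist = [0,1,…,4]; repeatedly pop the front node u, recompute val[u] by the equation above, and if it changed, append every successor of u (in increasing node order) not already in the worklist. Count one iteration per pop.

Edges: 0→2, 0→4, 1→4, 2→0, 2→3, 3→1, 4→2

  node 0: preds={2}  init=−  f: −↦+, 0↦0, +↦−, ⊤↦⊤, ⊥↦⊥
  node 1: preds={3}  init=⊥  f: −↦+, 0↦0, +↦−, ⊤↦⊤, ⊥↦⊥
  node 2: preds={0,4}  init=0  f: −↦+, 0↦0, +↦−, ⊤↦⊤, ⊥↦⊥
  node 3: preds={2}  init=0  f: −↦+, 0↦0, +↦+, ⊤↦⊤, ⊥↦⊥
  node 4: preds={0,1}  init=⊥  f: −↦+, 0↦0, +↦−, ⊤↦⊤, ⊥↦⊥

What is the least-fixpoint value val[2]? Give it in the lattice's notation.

⊤

Worklist (9 pops):
  #1 pop 0: in=0 → ⊤ (was −); enqueue []
  #2 pop 1: in=0 → 0 (was ⊥); enqueue []
  #3 pop 2: in=⊤ → ⊤ (was 0); enqueue [0]
  #4 pop 3: in=⊤ → ⊤ (was 0); enqueue [1]
  #5 pop 4: in=⊤ → ⊤ (was ⊥); enqueue [2]
  #6 pop 0: in=⊤ → ⊤ (no change)
  #7 pop 1: in=⊤ → ⊤ (was 0); enqueue [4]
  #8 pop 2: in=⊤ → ⊤ (no change)
  #9 pop 4: in=⊤ → ⊤ (no change)

Fixpoint:
  val[0] = ⊤
  val[1] = ⊤
  val[2] = ⊤
  val[3] = ⊤
  val[4] = ⊤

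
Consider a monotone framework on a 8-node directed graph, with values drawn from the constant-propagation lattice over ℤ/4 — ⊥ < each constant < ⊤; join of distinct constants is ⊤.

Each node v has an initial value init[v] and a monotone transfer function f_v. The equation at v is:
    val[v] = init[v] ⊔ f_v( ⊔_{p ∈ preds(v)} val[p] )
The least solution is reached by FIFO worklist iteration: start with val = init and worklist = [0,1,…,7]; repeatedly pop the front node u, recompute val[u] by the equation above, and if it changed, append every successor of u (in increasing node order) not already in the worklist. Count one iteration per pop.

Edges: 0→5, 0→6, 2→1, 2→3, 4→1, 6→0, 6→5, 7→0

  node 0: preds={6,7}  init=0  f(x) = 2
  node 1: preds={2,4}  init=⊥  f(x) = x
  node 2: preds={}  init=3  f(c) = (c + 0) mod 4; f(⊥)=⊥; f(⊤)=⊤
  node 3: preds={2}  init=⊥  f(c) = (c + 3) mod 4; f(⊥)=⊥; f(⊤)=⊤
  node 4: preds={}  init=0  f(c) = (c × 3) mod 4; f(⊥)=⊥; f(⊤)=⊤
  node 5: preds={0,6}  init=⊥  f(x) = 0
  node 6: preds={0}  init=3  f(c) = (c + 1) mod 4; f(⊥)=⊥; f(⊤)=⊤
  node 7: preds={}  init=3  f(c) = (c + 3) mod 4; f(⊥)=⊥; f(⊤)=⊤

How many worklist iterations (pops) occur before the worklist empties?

Worklist (10 pops):
  #1 pop 0: in=3 → ⊤ (was 0); enqueue []
  #2 pop 1: in=⊤ → ⊤ (was ⊥); enqueue []
  #3 pop 2: in=⊥ → 3 (no change)
  #4 pop 3: in=3 → 2 (was ⊥); enqueue []
  #5 pop 4: in=⊥ → 0 (no change)
  #6 pop 5: in=⊤ → 0 (was ⊥); enqueue []
  #7 pop 6: in=⊤ → ⊤ (was 3); enqueue [0,5]
  #8 pop 7: in=⊥ → 3 (no change)
  #9 pop 0: in=⊤ → ⊤ (no change)
  #10 pop 5: in=⊤ → 0 (no change)

Fixpoint:
  val[0] = ⊤
  val[1] = ⊤
  val[2] = 3
  val[3] = 2
  val[4] = 0
  val[5] = 0
  val[6] = ⊤
  val[7] = 3

10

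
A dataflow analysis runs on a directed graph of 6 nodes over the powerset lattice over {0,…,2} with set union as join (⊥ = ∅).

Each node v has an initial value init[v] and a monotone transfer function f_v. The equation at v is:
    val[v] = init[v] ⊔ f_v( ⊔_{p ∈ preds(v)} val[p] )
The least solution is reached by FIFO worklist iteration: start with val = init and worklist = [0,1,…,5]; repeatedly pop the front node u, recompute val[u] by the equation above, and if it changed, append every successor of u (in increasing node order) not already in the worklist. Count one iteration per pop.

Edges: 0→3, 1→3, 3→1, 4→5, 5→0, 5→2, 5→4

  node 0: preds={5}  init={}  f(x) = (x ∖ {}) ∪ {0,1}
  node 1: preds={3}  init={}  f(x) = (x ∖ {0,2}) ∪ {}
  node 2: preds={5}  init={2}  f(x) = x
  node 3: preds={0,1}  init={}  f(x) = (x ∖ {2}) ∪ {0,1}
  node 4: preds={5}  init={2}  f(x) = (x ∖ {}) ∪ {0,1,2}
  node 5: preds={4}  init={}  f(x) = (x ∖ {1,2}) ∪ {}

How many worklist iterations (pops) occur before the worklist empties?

11

Trace (11 dequeues):
  [1] u=0 | in {} | out {0,1} | prev {} | push {}
  [2] u=1 | in {} | out {} | ==
  [3] u=2 | in {} | out {2} | ==
  [4] u=3 | in {0,1} | out {0,1} | prev {} | push {1}
  [5] u=4 | in {} | out {0,1,2} | prev {2} | push {}
  [6] u=5 | in {0,1,2} | out {0} | prev {} | push {0,2,4}
  [7] u=1 | in {0,1} | out {1} | prev {} | push {3}
  [8] u=0 | in {0} | out {0,1} | ==
  [9] u=2 | in {0} | out {0,2} | prev {2} | push {}
  [10] u=4 | in {0} | out {0,1,2} | ==
  [11] u=3 | in {0,1} | out {0,1} | ==

Converged values:
  [0] {0,1}
  [1] {1}
  [2] {0,2}
  [3] {0,1}
  [4] {0,1,2}
  [5] {0}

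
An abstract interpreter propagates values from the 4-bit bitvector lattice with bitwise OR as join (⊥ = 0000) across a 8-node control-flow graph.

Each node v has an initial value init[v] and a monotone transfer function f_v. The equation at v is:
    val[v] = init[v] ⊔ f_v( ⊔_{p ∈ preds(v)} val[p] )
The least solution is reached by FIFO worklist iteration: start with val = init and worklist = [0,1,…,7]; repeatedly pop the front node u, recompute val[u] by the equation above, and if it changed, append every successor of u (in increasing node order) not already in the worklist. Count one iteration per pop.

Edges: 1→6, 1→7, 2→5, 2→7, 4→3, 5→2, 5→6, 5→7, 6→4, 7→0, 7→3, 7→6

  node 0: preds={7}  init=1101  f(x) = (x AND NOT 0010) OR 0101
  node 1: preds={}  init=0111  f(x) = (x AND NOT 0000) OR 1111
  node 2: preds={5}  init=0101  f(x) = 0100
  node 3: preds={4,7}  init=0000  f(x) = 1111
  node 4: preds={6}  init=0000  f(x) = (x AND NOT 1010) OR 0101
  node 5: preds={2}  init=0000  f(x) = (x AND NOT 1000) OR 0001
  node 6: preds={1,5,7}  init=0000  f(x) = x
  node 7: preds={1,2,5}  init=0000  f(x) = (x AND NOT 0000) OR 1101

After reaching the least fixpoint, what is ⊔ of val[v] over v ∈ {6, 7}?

1111

Iteration log — 13 steps:
  step 1. node 0  ⊔preds=0000  new=1101  stable
  step 2. node 1  ⊔preds=0000  new=1111  old=0111  +wl: 
  step 3. node 2  ⊔preds=0000  new=0101  stable
  step 4. node 3  ⊔preds=0000  new=1111  old=0000  +wl: 
  step 5. node 4  ⊔preds=0000  new=0101  old=0000  +wl: 3
  step 6. node 5  ⊔preds=0101  new=0101  old=0000  +wl: 2
  step 7. node 6  ⊔preds=1111  new=1111  old=0000  +wl: 4
  step 8. node 7  ⊔preds=1111  new=1111  old=0000  +wl: 0,6
  step 9. node 3  ⊔preds=1111  new=1111  stable
  step 10. node 2  ⊔preds=0101  new=0101  stable
  step 11. node 4  ⊔preds=1111  new=0101  stable
  step 12. node 0  ⊔preds=1111  new=1101  stable
  step 13. node 6  ⊔preds=1111  new=1111  stable

Least fixpoint reached:
  node 0: 1101
  node 1: 1111
  node 2: 0101
  node 3: 1111
  node 4: 0101
  node 5: 0101
  node 6: 1111
  node 7: 1111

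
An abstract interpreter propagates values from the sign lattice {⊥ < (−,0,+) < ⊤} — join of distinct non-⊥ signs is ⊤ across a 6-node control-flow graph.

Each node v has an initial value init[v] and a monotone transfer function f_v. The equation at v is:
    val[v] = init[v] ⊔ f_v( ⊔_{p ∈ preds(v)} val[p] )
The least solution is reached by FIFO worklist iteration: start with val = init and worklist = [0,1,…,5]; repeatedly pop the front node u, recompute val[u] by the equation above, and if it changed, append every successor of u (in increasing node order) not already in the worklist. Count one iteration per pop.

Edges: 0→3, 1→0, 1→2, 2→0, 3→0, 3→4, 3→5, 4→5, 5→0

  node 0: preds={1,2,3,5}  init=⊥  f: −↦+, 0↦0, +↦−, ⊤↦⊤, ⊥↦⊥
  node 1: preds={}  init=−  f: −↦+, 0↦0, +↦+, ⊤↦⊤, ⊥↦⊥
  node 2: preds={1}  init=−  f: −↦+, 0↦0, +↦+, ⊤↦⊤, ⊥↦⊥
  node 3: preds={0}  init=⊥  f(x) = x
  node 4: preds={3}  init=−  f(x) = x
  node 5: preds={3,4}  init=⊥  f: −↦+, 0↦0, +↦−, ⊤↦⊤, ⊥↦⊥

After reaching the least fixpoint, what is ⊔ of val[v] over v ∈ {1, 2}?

Trace (11 dequeues):
  [1] u=0 | in − | out + | prev ⊥ | push {}
  [2] u=1 | in ⊥ | out − | ==
  [3] u=2 | in − | out ⊤ | prev − | push {0}
  [4] u=3 | in + | out + | prev ⊥ | push {}
  [5] u=4 | in + | out ⊤ | prev − | push {}
  [6] u=5 | in ⊤ | out ⊤ | prev ⊥ | push {}
  [7] u=0 | in ⊤ | out ⊤ | prev + | push {3}
  [8] u=3 | in ⊤ | out ⊤ | prev + | push {0,4,5}
  [9] u=0 | in ⊤ | out ⊤ | ==
  [10] u=4 | in ⊤ | out ⊤ | ==
  [11] u=5 | in ⊤ | out ⊤ | ==

Converged values:
  [0] ⊤
  [1] −
  [2] ⊤
  [3] ⊤
  [4] ⊤
  [5] ⊤

⊤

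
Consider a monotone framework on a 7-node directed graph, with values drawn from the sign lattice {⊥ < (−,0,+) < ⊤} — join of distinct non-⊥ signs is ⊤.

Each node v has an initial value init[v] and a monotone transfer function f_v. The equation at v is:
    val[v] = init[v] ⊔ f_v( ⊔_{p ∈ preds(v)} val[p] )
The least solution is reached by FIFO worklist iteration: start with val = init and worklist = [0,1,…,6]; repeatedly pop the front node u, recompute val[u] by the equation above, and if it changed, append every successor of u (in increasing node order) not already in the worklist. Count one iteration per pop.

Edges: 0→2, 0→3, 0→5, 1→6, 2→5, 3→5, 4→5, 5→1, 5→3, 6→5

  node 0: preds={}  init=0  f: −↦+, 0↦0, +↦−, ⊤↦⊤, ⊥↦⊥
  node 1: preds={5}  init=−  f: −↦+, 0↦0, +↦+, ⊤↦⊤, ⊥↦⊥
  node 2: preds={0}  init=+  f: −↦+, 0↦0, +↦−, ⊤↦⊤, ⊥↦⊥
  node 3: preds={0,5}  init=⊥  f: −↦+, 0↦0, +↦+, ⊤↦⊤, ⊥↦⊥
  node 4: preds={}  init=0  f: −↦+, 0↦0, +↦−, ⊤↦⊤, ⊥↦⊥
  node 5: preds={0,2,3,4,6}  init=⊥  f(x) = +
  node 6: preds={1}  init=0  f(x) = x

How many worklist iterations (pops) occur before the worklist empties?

11

Worklist (11 pops):
  #1 pop 0: in=⊥ → 0 (no change)
  #2 pop 1: in=⊥ → − (no change)
  #3 pop 2: in=0 → ⊤ (was +); enqueue []
  #4 pop 3: in=0 → 0 (was ⊥); enqueue []
  #5 pop 4: in=⊥ → 0 (no change)
  #6 pop 5: in=⊤ → + (was ⊥); enqueue [1,3]
  #7 pop 6: in=− → ⊤ (was 0); enqueue [5]
  #8 pop 1: in=+ → ⊤ (was −); enqueue [6]
  #9 pop 3: in=⊤ → ⊤ (was 0); enqueue []
  #10 pop 5: in=⊤ → + (no change)
  #11 pop 6: in=⊤ → ⊤ (no change)

Fixpoint:
  val[0] = 0
  val[1] = ⊤
  val[2] = ⊤
  val[3] = ⊤
  val[4] = 0
  val[5] = +
  val[6] = ⊤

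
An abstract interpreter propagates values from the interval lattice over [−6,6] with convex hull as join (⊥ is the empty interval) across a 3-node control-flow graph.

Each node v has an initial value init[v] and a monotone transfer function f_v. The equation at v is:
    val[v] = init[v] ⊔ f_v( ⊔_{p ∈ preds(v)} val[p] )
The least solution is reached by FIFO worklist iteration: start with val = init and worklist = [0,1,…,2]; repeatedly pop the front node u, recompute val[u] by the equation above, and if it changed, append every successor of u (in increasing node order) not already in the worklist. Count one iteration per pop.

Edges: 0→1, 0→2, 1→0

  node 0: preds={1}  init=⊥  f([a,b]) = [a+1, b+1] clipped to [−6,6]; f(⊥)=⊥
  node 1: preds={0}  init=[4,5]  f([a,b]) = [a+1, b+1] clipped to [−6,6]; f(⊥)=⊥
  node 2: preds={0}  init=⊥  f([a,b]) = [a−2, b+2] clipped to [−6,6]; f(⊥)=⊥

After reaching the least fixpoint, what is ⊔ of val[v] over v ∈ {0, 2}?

[3,6]

Worklist (4 pops):
  #1 pop 0: in=[4,5] → [5,6] (was ⊥); enqueue []
  #2 pop 1: in=[5,6] → [4,6] (was [4,5]); enqueue [0]
  #3 pop 2: in=[5,6] → [3,6] (was ⊥); enqueue []
  #4 pop 0: in=[4,6] → [5,6] (no change)

Fixpoint:
  val[0] = [5,6]
  val[1] = [4,6]
  val[2] = [3,6]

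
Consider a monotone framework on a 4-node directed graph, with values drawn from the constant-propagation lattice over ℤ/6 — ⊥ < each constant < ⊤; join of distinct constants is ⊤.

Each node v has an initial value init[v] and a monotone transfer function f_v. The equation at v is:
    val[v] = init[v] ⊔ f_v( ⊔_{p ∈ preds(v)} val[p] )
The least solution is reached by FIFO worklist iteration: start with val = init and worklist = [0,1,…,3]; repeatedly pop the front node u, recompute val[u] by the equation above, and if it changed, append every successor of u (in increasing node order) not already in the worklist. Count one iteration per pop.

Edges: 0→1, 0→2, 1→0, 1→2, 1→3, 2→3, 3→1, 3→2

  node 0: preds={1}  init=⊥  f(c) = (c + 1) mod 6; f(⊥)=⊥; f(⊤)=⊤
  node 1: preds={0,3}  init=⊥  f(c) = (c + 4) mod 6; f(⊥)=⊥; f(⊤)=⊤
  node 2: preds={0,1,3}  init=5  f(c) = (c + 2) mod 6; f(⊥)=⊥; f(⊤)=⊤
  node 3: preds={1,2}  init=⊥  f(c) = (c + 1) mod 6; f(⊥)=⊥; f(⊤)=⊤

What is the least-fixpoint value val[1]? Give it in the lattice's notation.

Trace (14 dequeues):
  [1] u=0 | in ⊥ | out ⊥ | ==
  [2] u=1 | in ⊥ | out ⊥ | ==
  [3] u=2 | in ⊥ | out 5 | ==
  [4] u=3 | in 5 | out 0 | prev ⊥ | push {1,2}
  [5] u=1 | in 0 | out 4 | prev ⊥ | push {0,3}
  [6] u=2 | in ⊤ | out ⊤ | prev 5 | push {}
  [7] u=0 | in 4 | out 5 | prev ⊥ | push {1,2}
  [8] u=3 | in ⊤ | out ⊤ | prev 0 | push {}
  [9] u=1 | in ⊤ | out ⊤ | prev 4 | push {0,3}
  [10] u=2 | in ⊤ | out ⊤ | ==
  [11] u=0 | in ⊤ | out ⊤ | prev 5 | push {1,2}
  [12] u=3 | in ⊤ | out ⊤ | ==
  [13] u=1 | in ⊤ | out ⊤ | ==
  [14] u=2 | in ⊤ | out ⊤ | ==

Converged values:
  [0] ⊤
  [1] ⊤
  [2] ⊤
  [3] ⊤

⊤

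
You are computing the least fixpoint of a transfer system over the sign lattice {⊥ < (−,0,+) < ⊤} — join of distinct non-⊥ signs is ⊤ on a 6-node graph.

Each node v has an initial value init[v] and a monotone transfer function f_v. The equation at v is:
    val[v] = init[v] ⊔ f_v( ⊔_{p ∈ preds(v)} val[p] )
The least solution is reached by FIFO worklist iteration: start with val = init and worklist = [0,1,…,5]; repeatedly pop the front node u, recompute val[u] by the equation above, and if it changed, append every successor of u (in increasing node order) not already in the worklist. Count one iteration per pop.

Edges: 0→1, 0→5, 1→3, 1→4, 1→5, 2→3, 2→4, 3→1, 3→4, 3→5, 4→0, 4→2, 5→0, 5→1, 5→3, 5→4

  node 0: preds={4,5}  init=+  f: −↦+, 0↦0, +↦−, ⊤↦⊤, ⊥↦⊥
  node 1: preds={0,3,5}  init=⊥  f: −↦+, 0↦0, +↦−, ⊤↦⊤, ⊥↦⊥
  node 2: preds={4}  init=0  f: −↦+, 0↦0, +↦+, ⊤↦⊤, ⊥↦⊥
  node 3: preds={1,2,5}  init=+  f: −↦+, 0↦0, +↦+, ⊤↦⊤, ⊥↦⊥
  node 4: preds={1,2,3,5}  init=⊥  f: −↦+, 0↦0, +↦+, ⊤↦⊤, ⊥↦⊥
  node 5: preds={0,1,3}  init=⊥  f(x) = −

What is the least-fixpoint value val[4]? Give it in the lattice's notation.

Iteration log — 13 steps:
  step 1. node 0  ⊔preds=⊥  new=+  stable
  step 2. node 1  ⊔preds=+  new=−  old=⊥  +wl: 
  step 3. node 2  ⊔preds=⊥  new=0  stable
  step 4. node 3  ⊔preds=⊤  new=⊤  old=+  +wl: 1
  step 5. node 4  ⊔preds=⊤  new=⊤  old=⊥  +wl: 0,2
  step 6. node 5  ⊔preds=⊤  new=−  old=⊥  +wl: 3,4
  step 7. node 1  ⊔preds=⊤  new=⊤  old=−  +wl: 5
  step 8. node 0  ⊔preds=⊤  new=⊤  old=+  +wl: 1
  step 9. node 2  ⊔preds=⊤  new=⊤  old=0  +wl: 
  step 10. node 3  ⊔preds=⊤  new=⊤  stable
  step 11. node 4  ⊔preds=⊤  new=⊤  stable
  step 12. node 5  ⊔preds=⊤  new=−  stable
  step 13. node 1  ⊔preds=⊤  new=⊤  stable

Least fixpoint reached:
  node 0: ⊤
  node 1: ⊤
  node 2: ⊤
  node 3: ⊤
  node 4: ⊤
  node 5: −

⊤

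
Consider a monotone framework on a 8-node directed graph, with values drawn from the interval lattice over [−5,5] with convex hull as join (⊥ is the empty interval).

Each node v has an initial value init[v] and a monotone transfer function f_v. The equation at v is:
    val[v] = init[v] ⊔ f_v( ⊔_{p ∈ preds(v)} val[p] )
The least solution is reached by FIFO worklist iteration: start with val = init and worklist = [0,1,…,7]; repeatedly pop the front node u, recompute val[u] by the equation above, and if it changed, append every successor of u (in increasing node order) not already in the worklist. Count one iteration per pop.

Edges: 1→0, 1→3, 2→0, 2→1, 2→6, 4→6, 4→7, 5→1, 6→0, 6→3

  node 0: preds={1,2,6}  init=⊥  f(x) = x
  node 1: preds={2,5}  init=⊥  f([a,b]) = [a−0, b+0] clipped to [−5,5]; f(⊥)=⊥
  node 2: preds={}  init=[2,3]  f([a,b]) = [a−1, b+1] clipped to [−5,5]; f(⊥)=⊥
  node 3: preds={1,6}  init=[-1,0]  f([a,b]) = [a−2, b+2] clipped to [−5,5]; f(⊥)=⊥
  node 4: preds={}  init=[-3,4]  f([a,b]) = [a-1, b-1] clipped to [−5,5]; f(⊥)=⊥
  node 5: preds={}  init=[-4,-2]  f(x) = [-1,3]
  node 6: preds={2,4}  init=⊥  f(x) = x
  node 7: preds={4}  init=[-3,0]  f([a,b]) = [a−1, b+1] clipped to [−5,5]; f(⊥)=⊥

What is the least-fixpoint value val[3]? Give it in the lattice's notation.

Worklist (11 pops):
  #1 pop 0: in=[2,3] → [2,3] (was ⊥); enqueue []
  #2 pop 1: in=[-4,3] → [-4,3] (was ⊥); enqueue [0]
  #3 pop 2: in=⊥ → [2,3] (no change)
  #4 pop 3: in=[-4,3] → [-5,5] (was [-1,0]); enqueue []
  #5 pop 4: in=⊥ → [-3,4] (no change)
  #6 pop 5: in=⊥ → [-4,3] (was [-4,-2]); enqueue [1]
  #7 pop 6: in=[-3,4] → [-3,4] (was ⊥); enqueue [3]
  #8 pop 7: in=[-3,4] → [-4,5] (was [-3,0]); enqueue []
  #9 pop 0: in=[-4,4] → [-4,4] (was [2,3]); enqueue []
  #10 pop 1: in=[-4,3] → [-4,3] (no change)
  #11 pop 3: in=[-4,4] → [-5,5] (no change)

Fixpoint:
  val[0] = [-4,4]
  val[1] = [-4,3]
  val[2] = [2,3]
  val[3] = [-5,5]
  val[4] = [-3,4]
  val[5] = [-4,3]
  val[6] = [-3,4]
  val[7] = [-4,5]

[-5,5]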